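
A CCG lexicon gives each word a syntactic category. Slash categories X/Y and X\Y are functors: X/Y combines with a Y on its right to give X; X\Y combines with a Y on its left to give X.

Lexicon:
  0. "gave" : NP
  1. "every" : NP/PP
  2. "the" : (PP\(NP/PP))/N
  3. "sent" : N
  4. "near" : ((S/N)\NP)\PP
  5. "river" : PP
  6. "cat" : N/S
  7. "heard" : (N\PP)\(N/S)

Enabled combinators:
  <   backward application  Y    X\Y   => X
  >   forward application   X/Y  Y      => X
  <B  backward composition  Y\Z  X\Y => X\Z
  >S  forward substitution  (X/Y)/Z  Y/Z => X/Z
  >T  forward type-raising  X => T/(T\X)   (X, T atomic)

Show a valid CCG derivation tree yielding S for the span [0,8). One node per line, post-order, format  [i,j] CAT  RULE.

[0,1] NP  lex  "gave"
[1,2] NP/PP  lex  "every"
[2,3] (PP\(NP/PP))/N  lex  "the"
[3,4] N  lex  "sent"
[2,4] PP\(NP/PP)  >  k=3
[1,4] PP  <  k=2
[4,5] ((S/N)\NP)\PP  lex  "near"
[1,5] (S/N)\NP  <  k=4
[0,5] S/N  <  k=1
[5,6] PP  lex  "river"
[6,7] N/S  lex  "cat"
[7,8] (N\PP)\(N/S)  lex  "heard"
[6,8] N\PP  <  k=7
[5,8] N  <  k=6
[0,8] S  >  k=5

[0,8] S   >
  [0,5] S/N   <
    [0,1] "gave" : NP
    [1,5] (S/N)\NP   <
      [1,4] PP   <
        [1,2] "every" : NP/PP
        [2,4] PP\(NP/PP)   >
          [2,3] "the" : (PP\(NP/PP))/N
          [3,4] "sent" : N
      [4,5] "near" : ((S/N)\NP)\PP
  [5,8] N   <
    [5,6] "river" : PP
    [6,8] N\PP   <
      [6,7] "cat" : N/S
      [7,8] "heard" : (N\PP)\(N/S)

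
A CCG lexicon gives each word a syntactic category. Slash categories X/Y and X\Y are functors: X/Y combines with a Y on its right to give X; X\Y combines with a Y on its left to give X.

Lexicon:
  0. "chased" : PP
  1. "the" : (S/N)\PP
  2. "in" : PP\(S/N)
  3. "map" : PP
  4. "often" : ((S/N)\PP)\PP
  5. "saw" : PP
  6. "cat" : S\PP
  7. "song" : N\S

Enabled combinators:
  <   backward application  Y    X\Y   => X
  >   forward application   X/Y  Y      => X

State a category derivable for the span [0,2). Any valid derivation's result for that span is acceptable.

[0,8] S   >
  [0,5] S/N   <
    [0,3] PP   <
      [0,2] S/N   <
        [0,1] "chased" : PP
        [1,2] "the" : (S/N)\PP
      [2,3] "in" : PP\(S/N)
    [3,5] (S/N)\PP   <
      [3,4] "map" : PP
      [4,5] "often" : ((S/N)\PP)\PP
  [5,8] N   <
    [5,7] S   <
      [5,6] "saw" : PP
      [6,7] "cat" : S\PP
    [7,8] "song" : N\S

S/N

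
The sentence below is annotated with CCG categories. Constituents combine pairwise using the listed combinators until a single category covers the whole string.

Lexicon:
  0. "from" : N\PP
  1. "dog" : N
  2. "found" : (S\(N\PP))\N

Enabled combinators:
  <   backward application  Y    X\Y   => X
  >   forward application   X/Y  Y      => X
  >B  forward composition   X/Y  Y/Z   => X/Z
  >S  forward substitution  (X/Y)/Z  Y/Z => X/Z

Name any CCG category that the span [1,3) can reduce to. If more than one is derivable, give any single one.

S\(N\PP)

[0,3] S   <
  [0,1] "from" : N\PP
  [1,3] S\(N\PP)   <
    [1,2] "dog" : N
    [2,3] "found" : (S\(N\PP))\N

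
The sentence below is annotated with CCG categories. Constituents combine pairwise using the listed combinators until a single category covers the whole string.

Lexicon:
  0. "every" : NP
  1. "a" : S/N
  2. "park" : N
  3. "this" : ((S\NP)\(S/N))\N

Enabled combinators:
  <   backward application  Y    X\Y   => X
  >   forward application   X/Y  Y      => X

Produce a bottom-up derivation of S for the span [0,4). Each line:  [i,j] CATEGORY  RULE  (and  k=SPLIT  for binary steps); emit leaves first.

[0,4] S   <
  [0,1] "every" : NP
  [1,4] S\NP   <
    [1,2] "a" : S/N
    [2,4] (S\NP)\(S/N)   <
      [2,3] "park" : N
      [3,4] "this" : ((S\NP)\(S/N))\N

[0,1] NP  lex  "every"
[1,2] S/N  lex  "a"
[2,3] N  lex  "park"
[3,4] ((S\NP)\(S/N))\N  lex  "this"
[2,4] (S\NP)\(S/N)  <  k=3
[1,4] S\NP  <  k=2
[0,4] S  <  k=1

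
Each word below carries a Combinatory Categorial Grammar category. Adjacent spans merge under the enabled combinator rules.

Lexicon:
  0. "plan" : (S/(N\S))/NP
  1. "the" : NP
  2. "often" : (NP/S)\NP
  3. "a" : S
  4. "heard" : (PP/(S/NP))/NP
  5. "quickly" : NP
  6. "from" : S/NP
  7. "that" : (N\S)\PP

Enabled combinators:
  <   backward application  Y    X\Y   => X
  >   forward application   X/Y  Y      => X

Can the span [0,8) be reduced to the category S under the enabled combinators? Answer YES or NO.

[0,8] S   >
  [0,4] S/(N\S)   >
    [0,1] "plan" : (S/(N\S))/NP
    [1,4] NP   >
      [1,3] NP/S   <
        [1,2] "the" : NP
        [2,3] "often" : (NP/S)\NP
      [3,4] "a" : S
  [4,8] N\S   <
    [4,7] PP   >
      [4,6] PP/(S/NP)   >
        [4,5] "heard" : (PP/(S/NP))/NP
        [5,6] "quickly" : NP
      [6,7] "from" : S/NP
    [7,8] "that" : (N\S)\PP

YES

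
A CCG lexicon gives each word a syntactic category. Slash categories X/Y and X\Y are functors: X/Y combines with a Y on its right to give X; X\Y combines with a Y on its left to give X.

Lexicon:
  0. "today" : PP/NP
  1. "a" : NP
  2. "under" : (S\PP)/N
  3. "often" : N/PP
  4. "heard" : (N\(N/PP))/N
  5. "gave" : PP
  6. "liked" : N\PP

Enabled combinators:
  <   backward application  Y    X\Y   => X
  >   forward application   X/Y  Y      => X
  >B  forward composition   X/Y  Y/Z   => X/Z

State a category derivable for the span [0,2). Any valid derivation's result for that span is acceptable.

PP

[0,7] S   <
  [0,2] PP   >
    [0,1] "today" : PP/NP
    [1,2] "a" : NP
  [2,7] S\PP   >
    [2,3] "under" : (S\PP)/N
    [3,7] N   <
      [3,4] "often" : N/PP
      [4,7] N\(N/PP)   >
        [4,5] "heard" : (N\(N/PP))/N
        [5,7] N   <
          [5,6] "gave" : PP
          [6,7] "liked" : N\PP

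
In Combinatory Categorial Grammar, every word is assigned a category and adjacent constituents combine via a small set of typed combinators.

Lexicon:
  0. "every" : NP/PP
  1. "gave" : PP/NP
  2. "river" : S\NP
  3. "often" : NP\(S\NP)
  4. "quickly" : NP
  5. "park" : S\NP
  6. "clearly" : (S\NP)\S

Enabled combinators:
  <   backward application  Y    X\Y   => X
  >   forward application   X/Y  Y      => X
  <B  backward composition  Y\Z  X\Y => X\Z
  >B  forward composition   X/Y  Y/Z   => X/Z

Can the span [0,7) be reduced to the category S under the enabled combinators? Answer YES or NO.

YES

[0,7] S   <
  [0,4] NP   >
    [0,1] "every" : NP/PP
    [1,4] PP   >
      [1,2] "gave" : PP/NP
      [2,4] NP   <
        [2,3] "river" : S\NP
        [3,4] "often" : NP\(S\NP)
  [4,7] S\NP   <
    [4,6] S   <
      [4,5] "quickly" : NP
      [5,6] "park" : S\NP
    [6,7] "clearly" : (S\NP)\S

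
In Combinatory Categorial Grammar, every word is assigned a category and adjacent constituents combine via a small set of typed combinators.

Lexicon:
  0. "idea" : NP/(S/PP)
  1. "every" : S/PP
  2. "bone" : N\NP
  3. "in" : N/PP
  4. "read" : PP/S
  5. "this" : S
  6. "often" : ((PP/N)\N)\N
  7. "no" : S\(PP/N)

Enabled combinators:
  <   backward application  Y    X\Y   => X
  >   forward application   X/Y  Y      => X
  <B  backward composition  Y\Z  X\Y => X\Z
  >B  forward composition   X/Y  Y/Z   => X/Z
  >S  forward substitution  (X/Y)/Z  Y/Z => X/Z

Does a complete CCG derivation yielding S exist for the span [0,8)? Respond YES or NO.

YES

[0,8] S   <
  [0,7] PP/N   <
    [0,3] N   <
      [0,2] NP   >
        [0,1] "idea" : NP/(S/PP)
        [1,2] "every" : S/PP
      [2,3] "bone" : N\NP
    [3,7] (PP/N)\N   <
      [3,6] N   >
        [3,4] "in" : N/PP
        [4,6] PP   >
          [4,5] "read" : PP/S
          [5,6] "this" : S
      [6,7] "often" : ((PP/N)\N)\N
  [7,8] "no" : S\(PP/N)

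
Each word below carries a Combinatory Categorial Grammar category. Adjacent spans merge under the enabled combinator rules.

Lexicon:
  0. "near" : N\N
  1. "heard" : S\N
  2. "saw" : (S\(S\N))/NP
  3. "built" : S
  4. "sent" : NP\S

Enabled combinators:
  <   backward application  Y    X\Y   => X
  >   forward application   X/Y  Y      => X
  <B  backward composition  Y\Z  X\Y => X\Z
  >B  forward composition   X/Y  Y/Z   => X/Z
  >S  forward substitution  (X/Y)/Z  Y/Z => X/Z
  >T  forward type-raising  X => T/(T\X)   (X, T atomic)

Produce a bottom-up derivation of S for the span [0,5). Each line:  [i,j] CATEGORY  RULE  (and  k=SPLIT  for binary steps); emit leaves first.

[0,1] N\N  lex  "near"
[1,2] S\N  lex  "heard"
[0,2] S\N  <B  k=1
[2,3] (S\(S\N))/NP  lex  "saw"
[3,4] S  lex  "built"
[4,5] NP\S  lex  "sent"
[3,5] NP  <  k=4
[2,5] S\(S\N)  >  k=3
[0,5] S  <  k=2

[0,5] S   <
  [0,2] S\N   <B
    [0,1] "near" : N\N
    [1,2] "heard" : S\N
  [2,5] S\(S\N)   >
    [2,3] "saw" : (S\(S\N))/NP
    [3,5] NP   <
      [3,4] "built" : S
      [4,5] "sent" : NP\S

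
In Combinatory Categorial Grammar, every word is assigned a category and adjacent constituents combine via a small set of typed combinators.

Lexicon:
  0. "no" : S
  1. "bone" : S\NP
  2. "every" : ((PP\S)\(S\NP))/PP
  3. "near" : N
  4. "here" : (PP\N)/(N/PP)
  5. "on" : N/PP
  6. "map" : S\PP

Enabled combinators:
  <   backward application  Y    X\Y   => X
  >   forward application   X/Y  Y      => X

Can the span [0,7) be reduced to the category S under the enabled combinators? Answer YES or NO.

[0,7] S   <
  [0,6] PP   <
    [0,1] "no" : S
    [1,6] PP\S   <
      [1,2] "bone" : S\NP
      [2,6] (PP\S)\(S\NP)   >
        [2,3] "every" : ((PP\S)\(S\NP))/PP
        [3,6] PP   <
          [3,4] "near" : N
          [4,6] PP\N   >
            [4,5] "here" : (PP\N)/(N/PP)
            [5,6] "on" : N/PP
  [6,7] "map" : S\PP

YES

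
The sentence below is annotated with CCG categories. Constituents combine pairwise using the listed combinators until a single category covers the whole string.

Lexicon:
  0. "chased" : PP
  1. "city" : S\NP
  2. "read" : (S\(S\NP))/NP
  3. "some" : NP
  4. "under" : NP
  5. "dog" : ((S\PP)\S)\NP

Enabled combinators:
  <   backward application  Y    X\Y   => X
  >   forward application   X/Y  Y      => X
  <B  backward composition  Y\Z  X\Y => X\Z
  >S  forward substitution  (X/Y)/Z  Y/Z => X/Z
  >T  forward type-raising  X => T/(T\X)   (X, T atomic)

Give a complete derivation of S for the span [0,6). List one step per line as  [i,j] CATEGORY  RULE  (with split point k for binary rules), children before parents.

[0,6] S   >
  [0,1] S/(S\PP)   >T
    [0,1] "chased" : PP
  [1,6] S\PP   <
    [1,4] S   <
      [1,2] "city" : S\NP
      [2,4] S\(S\NP)   >
        [2,3] "read" : (S\(S\NP))/NP
        [3,4] "some" : NP
    [4,6] (S\PP)\S   <
      [4,5] "under" : NP
      [5,6] "dog" : ((S\PP)\S)\NP

[0,1] PP  lex  "chased"
[0,1] S/(S\PP)  >T
[1,2] S\NP  lex  "city"
[2,3] (S\(S\NP))/NP  lex  "read"
[3,4] NP  lex  "some"
[2,4] S\(S\NP)  >  k=3
[1,4] S  <  k=2
[4,5] NP  lex  "under"
[5,6] ((S\PP)\S)\NP  lex  "dog"
[4,6] (S\PP)\S  <  k=5
[1,6] S\PP  <  k=4
[0,6] S  >  k=1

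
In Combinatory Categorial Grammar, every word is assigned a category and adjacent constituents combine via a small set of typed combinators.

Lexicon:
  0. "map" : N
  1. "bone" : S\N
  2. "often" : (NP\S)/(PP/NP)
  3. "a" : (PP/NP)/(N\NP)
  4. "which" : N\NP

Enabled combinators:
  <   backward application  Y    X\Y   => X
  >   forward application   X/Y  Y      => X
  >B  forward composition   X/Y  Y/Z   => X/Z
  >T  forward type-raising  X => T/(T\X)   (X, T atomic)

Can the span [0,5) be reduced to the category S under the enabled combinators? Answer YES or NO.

NO

N S\N (NP\S)/(PP/NP) (PP/NP)/(N\NP) N\NP
CKY chart[0,5] = {N/(N\NP), NP, NP/(NP\NP), PP/(PP\NP), S/(S\NP)}; S ∉ chart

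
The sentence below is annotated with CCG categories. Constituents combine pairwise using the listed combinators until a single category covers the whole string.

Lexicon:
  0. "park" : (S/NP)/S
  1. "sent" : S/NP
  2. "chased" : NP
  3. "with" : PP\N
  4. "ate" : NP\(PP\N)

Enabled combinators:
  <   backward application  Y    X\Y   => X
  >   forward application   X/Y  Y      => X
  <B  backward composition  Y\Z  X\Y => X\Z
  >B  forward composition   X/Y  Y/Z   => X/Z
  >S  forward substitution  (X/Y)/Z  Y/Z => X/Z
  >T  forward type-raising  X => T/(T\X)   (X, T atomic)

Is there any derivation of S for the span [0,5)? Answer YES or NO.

[0,5] S   >
  [0,3] S/NP   >
    [0,1] "park" : (S/NP)/S
    [1,3] S   >
      [1,2] "sent" : S/NP
      [2,3] "chased" : NP
  [3,5] NP   <
    [3,4] "with" : PP\N
    [4,5] "ate" : NP\(PP\N)

YES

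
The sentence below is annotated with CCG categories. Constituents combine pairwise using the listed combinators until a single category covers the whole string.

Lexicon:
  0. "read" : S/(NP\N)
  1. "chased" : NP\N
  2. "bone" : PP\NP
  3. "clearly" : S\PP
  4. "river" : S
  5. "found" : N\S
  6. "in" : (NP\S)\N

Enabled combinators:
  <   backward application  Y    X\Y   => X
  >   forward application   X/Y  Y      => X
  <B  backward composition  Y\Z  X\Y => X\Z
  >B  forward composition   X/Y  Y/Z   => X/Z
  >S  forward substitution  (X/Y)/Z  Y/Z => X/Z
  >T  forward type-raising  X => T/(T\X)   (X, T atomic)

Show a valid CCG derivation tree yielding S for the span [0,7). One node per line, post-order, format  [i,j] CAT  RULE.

[0,7] S   >
  [0,1] "read" : S/(NP\N)
  [1,7] NP\N   <B
    [1,4] S\N   <B
      [1,3] PP\N   <B
        [1,2] "chased" : NP\N
        [2,3] "bone" : PP\NP
      [3,4] "clearly" : S\PP
    [4,7] NP\S   <
      [4,6] N   <
        [4,5] "river" : S
        [5,6] "found" : N\S
      [6,7] "in" : (NP\S)\N

[0,1] S/(NP\N)  lex  "read"
[1,2] NP\N  lex  "chased"
[2,3] PP\NP  lex  "bone"
[1,3] PP\N  <B  k=2
[3,4] S\PP  lex  "clearly"
[1,4] S\N  <B  k=3
[4,5] S  lex  "river"
[5,6] N\S  lex  "found"
[4,6] N  <  k=5
[6,7] (NP\S)\N  lex  "in"
[4,7] NP\S  <  k=6
[1,7] NP\N  <B  k=4
[0,7] S  >  k=1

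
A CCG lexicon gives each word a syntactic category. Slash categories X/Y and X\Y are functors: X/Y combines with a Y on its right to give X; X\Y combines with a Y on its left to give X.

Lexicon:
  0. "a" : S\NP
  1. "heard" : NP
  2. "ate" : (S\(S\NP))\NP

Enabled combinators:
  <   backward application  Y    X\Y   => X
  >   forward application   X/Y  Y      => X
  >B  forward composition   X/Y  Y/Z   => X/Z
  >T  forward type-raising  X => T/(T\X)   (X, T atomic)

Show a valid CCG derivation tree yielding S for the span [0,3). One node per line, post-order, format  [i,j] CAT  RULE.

[0,3] S   <
  [0,1] "a" : S\NP
  [1,3] S\(S\NP)   <
    [1,2] "heard" : NP
    [2,3] "ate" : (S\(S\NP))\NP

[0,1] S\NP  lex  "a"
[1,2] NP  lex  "heard"
[2,3] (S\(S\NP))\NP  lex  "ate"
[1,3] S\(S\NP)  <  k=2
[0,3] S  <  k=1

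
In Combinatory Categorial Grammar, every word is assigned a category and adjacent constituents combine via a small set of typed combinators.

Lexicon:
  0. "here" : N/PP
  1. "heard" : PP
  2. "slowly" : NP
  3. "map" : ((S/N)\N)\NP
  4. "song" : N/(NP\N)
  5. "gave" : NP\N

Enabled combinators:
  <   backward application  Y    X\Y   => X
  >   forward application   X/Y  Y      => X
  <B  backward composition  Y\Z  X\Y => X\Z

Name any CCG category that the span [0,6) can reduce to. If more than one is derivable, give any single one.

S

[0,6] S   >
  [0,4] S/N   <
    [0,2] N   >
      [0,1] "here" : N/PP
      [1,2] "heard" : PP
    [2,4] (S/N)\N   <
      [2,3] "slowly" : NP
      [3,4] "map" : ((S/N)\N)\NP
  [4,6] N   >
    [4,5] "song" : N/(NP\N)
    [5,6] "gave" : NP\N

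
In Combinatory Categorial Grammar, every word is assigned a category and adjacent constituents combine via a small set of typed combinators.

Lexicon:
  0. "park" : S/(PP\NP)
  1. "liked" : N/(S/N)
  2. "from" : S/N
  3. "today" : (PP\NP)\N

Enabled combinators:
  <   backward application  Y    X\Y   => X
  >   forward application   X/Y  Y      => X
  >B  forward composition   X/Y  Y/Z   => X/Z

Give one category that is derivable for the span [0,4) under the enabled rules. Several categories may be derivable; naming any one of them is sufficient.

[0,4] S   >
  [0,1] "park" : S/(PP\NP)
  [1,4] PP\NP   <
    [1,3] N   >
      [1,2] "liked" : N/(S/N)
      [2,3] "from" : S/N
    [3,4] "today" : (PP\NP)\N

S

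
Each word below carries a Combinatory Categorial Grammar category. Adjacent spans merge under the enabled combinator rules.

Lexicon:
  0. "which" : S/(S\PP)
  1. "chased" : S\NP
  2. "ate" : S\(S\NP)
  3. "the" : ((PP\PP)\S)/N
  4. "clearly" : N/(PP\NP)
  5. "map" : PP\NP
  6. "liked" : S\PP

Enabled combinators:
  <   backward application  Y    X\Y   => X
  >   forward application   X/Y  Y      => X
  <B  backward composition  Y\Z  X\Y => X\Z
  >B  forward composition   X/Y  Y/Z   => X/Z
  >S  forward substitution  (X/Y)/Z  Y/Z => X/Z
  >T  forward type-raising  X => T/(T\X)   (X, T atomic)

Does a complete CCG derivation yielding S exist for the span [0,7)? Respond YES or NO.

YES

[0,7] S   >
  [0,1] "which" : S/(S\PP)
  [1,7] S\PP   <B
    [1,6] PP\PP   <
      [1,3] S   <
        [1,2] "chased" : S\NP
        [2,3] "ate" : S\(S\NP)
      [3,6] (PP\PP)\S   >
        [3,4] "the" : ((PP\PP)\S)/N
        [4,6] N   >
          [4,5] "clearly" : N/(PP\NP)
          [5,6] "map" : PP\NP
    [6,7] "liked" : S\PP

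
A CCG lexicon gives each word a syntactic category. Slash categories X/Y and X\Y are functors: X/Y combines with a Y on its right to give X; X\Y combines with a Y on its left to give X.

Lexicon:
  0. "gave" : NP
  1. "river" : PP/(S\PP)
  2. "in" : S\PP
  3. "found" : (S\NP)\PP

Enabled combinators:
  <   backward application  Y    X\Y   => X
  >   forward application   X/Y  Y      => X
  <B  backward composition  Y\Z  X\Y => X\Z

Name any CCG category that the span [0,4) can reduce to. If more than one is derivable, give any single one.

[0,4] S   <
  [0,1] "gave" : NP
  [1,4] S\NP   <
    [1,3] PP   >
      [1,2] "river" : PP/(S\PP)
      [2,3] "in" : S\PP
    [3,4] "found" : (S\NP)\PP

S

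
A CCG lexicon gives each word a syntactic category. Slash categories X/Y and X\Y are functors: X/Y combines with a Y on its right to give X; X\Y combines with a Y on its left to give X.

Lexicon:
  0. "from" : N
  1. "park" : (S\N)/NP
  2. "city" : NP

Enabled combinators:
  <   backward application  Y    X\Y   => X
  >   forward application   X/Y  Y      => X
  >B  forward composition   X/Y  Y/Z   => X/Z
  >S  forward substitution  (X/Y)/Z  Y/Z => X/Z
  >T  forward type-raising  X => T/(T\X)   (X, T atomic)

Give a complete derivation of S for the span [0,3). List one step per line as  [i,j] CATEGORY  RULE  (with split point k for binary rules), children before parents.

[0,3] S   <
  [0,1] "from" : N
  [1,3] S\N   >
    [1,2] "park" : (S\N)/NP
    [2,3] "city" : NP

[0,1] N  lex  "from"
[1,2] (S\N)/NP  lex  "park"
[2,3] NP  lex  "city"
[1,3] S\N  >  k=2
[0,3] S  <  k=1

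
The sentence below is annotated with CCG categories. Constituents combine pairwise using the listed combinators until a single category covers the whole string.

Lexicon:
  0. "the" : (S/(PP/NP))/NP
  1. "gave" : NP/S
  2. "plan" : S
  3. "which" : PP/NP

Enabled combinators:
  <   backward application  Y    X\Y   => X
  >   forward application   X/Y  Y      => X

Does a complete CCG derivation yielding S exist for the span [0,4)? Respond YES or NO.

YES

[0,4] S   >
  [0,3] S/(PP/NP)   >
    [0,1] "the" : (S/(PP/NP))/NP
    [1,3] NP   >
      [1,2] "gave" : NP/S
      [2,3] "plan" : S
  [3,4] "which" : PP/NP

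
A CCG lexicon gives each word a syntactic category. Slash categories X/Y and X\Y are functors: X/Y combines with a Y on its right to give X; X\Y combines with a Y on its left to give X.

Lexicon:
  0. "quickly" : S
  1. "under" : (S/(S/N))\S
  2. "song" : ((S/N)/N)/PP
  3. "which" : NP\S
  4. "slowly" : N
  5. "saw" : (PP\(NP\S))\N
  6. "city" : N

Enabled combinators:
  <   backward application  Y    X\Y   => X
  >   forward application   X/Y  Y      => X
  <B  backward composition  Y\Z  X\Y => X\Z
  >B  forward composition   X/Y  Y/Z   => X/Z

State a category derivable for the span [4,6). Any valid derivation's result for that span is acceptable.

[0,7] S   >
  [0,2] S/(S/N)   <
    [0,1] "quickly" : S
    [1,2] "under" : (S/(S/N))\S
  [2,7] S/N   >
    [2,6] (S/N)/N   >
      [2,3] "song" : ((S/N)/N)/PP
      [3,6] PP   <
        [3,4] "which" : NP\S
        [4,6] PP\(NP\S)   <
          [4,5] "slowly" : N
          [5,6] "saw" : (PP\(NP\S))\N
    [6,7] "city" : N

PP\(NP\S)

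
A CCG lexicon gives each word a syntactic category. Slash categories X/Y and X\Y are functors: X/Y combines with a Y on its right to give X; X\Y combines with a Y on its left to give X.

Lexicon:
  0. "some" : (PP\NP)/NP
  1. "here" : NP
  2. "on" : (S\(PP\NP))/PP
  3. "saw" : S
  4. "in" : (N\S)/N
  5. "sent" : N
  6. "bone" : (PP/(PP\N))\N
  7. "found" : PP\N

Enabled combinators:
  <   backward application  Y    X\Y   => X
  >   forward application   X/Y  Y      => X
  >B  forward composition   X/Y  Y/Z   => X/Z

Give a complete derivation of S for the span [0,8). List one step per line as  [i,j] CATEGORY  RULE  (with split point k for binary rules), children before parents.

[0,1] (PP\NP)/NP  lex  "some"
[1,2] NP  lex  "here"
[0,2] PP\NP  >  k=1
[2,3] (S\(PP\NP))/PP  lex  "on"
[3,4] S  lex  "saw"
[4,5] (N\S)/N  lex  "in"
[5,6] N  lex  "sent"
[4,6] N\S  >  k=5
[3,6] N  <  k=4
[6,7] (PP/(PP\N))\N  lex  "bone"
[3,7] PP/(PP\N)  <  k=6
[7,8] PP\N  lex  "found"
[3,8] PP  >  k=7
[2,8] S\(PP\NP)  >  k=3
[0,8] S  <  k=2

[0,8] S   <
  [0,2] PP\NP   >
    [0,1] "some" : (PP\NP)/NP
    [1,2] "here" : NP
  [2,8] S\(PP\NP)   >
    [2,3] "on" : (S\(PP\NP))/PP
    [3,8] PP   >
      [3,7] PP/(PP\N)   <
        [3,6] N   <
          [3,4] "saw" : S
          [4,6] N\S   >
            [4,5] "in" : (N\S)/N
            [5,6] "sent" : N
        [6,7] "bone" : (PP/(PP\N))\N
      [7,8] "found" : PP\N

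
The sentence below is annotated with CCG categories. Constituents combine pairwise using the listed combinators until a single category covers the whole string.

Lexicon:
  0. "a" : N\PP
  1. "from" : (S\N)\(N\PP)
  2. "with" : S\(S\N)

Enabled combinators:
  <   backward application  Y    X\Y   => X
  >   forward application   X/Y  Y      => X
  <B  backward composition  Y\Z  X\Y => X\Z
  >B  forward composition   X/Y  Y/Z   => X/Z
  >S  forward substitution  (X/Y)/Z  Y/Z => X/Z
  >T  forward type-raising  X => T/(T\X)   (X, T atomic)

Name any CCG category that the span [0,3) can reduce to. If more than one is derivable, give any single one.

[0,3] S   <
  [0,2] S\N   <
    [0,1] "a" : N\PP
    [1,2] "from" : (S\N)\(N\PP)
  [2,3] "with" : S\(S\N)

S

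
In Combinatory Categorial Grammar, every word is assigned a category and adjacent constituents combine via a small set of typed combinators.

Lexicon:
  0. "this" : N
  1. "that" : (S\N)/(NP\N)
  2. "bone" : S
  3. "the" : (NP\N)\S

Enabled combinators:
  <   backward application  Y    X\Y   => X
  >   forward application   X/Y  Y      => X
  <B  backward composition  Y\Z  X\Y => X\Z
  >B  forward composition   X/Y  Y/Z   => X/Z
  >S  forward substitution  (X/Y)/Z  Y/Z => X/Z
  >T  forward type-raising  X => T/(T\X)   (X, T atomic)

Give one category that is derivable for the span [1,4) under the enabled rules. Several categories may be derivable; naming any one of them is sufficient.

[0,4] S   <
  [0,1] "this" : N
  [1,4] S\N   >
    [1,2] "that" : (S\N)/(NP\N)
    [2,4] NP\N   <
      [2,3] "bone" : S
      [3,4] "the" : (NP\N)\S

S\N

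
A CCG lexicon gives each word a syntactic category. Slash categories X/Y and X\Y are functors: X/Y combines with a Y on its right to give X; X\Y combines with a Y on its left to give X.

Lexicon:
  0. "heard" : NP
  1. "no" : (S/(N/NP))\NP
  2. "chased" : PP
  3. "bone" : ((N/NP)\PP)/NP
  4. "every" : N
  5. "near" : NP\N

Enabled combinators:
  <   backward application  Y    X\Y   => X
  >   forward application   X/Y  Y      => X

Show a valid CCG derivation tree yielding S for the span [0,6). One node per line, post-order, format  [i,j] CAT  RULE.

[0,1] NP  lex  "heard"
[1,2] (S/(N/NP))\NP  lex  "no"
[0,2] S/(N/NP)  <  k=1
[2,3] PP  lex  "chased"
[3,4] ((N/NP)\PP)/NP  lex  "bone"
[4,5] N  lex  "every"
[5,6] NP\N  lex  "near"
[4,6] NP  <  k=5
[3,6] (N/NP)\PP  >  k=4
[2,6] N/NP  <  k=3
[0,6] S  >  k=2

[0,6] S   >
  [0,2] S/(N/NP)   <
    [0,1] "heard" : NP
    [1,2] "no" : (S/(N/NP))\NP
  [2,6] N/NP   <
    [2,3] "chased" : PP
    [3,6] (N/NP)\PP   >
      [3,4] "bone" : ((N/NP)\PP)/NP
      [4,6] NP   <
        [4,5] "every" : N
        [5,6] "near" : NP\N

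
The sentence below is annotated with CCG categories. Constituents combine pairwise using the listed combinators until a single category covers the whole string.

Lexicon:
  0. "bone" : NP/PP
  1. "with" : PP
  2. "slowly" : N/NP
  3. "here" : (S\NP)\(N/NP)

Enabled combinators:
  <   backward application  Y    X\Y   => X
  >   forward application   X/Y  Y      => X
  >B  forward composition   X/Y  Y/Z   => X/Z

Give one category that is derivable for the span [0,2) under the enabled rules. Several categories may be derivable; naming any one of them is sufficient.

[0,4] S   <
  [0,2] NP   >
    [0,1] "bone" : NP/PP
    [1,2] "with" : PP
  [2,4] S\NP   <
    [2,3] "slowly" : N/NP
    [3,4] "here" : (S\NP)\(N/NP)

NP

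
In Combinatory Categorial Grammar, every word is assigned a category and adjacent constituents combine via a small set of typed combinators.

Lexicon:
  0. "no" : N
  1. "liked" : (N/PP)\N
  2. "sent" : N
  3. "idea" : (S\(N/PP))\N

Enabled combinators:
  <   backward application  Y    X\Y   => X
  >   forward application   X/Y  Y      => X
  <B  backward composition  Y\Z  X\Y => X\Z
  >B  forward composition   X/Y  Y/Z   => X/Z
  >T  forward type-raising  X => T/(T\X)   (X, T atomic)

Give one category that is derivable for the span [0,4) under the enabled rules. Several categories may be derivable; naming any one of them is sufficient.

[0,4] S   >
  [0,1] S/(S\N)   >T
    [0,1] "no" : N
  [1,4] S\N   <B
    [1,2] "liked" : (N/PP)\N
    [2,4] S\(N/PP)   <
      [2,3] "sent" : N
      [3,4] "idea" : (S\(N/PP))\N

S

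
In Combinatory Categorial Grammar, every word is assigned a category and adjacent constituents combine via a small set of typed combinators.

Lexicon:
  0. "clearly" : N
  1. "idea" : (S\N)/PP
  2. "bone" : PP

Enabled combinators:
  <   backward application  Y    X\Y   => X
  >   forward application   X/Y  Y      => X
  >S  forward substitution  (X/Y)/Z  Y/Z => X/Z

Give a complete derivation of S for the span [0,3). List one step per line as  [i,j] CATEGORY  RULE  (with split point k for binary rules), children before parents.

[0,3] S   <
  [0,1] "clearly" : N
  [1,3] S\N   >
    [1,2] "idea" : (S\N)/PP
    [2,3] "bone" : PP

[0,1] N  lex  "clearly"
[1,2] (S\N)/PP  lex  "idea"
[2,3] PP  lex  "bone"
[1,3] S\N  >  k=2
[0,3] S  <  k=1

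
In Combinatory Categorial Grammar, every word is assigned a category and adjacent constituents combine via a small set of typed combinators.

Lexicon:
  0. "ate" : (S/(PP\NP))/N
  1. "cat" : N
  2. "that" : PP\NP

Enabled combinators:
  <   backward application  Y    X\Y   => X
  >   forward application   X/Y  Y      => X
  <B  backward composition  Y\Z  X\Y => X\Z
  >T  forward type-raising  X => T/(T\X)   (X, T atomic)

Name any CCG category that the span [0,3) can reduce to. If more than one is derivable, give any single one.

S

[0,3] S   >
  [0,2] S/(PP\NP)   >
    [0,1] "ate" : (S/(PP\NP))/N
    [1,2] "cat" : N
  [2,3] "that" : PP\NP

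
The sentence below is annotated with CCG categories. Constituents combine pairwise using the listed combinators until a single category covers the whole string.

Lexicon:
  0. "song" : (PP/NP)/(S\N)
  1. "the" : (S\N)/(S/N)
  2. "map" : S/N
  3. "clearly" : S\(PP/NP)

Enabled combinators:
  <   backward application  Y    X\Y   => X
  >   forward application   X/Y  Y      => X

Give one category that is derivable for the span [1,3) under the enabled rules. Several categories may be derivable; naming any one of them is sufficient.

S\N

[0,4] S   <
  [0,3] PP/NP   >
    [0,1] "song" : (PP/NP)/(S\N)
    [1,3] S\N   >
      [1,2] "the" : (S\N)/(S/N)
      [2,3] "map" : S/N
  [3,4] "clearly" : S\(PP/NP)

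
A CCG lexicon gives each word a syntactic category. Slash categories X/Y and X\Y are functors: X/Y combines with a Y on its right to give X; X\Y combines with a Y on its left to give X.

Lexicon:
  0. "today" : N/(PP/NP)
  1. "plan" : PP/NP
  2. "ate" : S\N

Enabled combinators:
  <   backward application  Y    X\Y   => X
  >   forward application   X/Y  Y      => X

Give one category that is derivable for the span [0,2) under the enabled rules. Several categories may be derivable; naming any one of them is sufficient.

N

[0,3] S   <
  [0,2] N   >
    [0,1] "today" : N/(PP/NP)
    [1,2] "plan" : PP/NP
  [2,3] "ate" : S\N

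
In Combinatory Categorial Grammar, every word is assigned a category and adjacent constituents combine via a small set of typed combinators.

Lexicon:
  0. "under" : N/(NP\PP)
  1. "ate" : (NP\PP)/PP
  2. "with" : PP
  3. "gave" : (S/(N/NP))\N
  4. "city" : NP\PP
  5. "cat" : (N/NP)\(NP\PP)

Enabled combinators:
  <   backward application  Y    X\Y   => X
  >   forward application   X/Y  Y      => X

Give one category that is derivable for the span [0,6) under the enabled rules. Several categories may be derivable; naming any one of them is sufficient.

[0,6] S   >
  [0,4] S/(N/NP)   <
    [0,3] N   >
      [0,1] "under" : N/(NP\PP)
      [1,3] NP\PP   >
        [1,2] "ate" : (NP\PP)/PP
        [2,3] "with" : PP
    [3,4] "gave" : (S/(N/NP))\N
  [4,6] N/NP   <
    [4,5] "city" : NP\PP
    [5,6] "cat" : (N/NP)\(NP\PP)

S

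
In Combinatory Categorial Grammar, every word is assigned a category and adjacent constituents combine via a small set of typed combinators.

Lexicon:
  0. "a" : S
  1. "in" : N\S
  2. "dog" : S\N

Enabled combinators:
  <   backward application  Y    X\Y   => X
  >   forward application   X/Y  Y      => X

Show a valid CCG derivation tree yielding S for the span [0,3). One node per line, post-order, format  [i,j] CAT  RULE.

[0,1] S  lex  "a"
[1,2] N\S  lex  "in"
[0,2] N  <  k=1
[2,3] S\N  lex  "dog"
[0,3] S  <  k=2

[0,3] S   <
  [0,2] N   <
    [0,1] "a" : S
    [1,2] "in" : N\S
  [2,3] "dog" : S\N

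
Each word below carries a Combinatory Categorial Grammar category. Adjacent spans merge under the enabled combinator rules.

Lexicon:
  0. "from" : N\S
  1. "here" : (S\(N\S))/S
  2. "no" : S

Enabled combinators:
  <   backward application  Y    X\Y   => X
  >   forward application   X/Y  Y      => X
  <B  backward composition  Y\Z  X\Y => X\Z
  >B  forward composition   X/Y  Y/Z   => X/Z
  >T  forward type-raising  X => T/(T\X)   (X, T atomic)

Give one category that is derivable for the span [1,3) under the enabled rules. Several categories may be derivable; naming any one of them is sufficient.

S\(N\S)

[0,3] S   <
  [0,1] "from" : N\S
  [1,3] S\(N\S)   >
    [1,2] "here" : (S\(N\S))/S
    [2,3] "no" : S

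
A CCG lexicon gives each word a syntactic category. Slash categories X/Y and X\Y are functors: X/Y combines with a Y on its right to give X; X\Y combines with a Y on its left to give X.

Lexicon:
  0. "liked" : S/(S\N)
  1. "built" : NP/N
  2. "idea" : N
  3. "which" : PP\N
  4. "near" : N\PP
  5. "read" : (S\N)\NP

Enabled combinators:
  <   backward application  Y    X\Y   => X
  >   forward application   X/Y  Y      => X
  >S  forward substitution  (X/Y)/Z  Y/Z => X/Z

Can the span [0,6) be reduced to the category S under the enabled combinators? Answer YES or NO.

YES

[0,6] S   >
  [0,1] "liked" : S/(S\N)
  [1,6] S\N   <
    [1,5] NP   >
      [1,2] "built" : NP/N
      [2,5] N   <
        [2,4] PP   <
          [2,3] "idea" : N
          [3,4] "which" : PP\N
        [4,5] "near" : N\PP
    [5,6] "read" : (S\N)\NP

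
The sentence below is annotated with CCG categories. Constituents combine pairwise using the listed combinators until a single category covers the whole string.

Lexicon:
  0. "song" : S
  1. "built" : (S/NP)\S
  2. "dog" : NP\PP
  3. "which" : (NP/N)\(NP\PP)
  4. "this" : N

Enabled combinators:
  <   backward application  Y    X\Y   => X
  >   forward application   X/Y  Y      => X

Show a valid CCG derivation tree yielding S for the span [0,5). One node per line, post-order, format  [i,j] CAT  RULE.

[0,1] S  lex  "song"
[1,2] (S/NP)\S  lex  "built"
[0,2] S/NP  <  k=1
[2,3] NP\PP  lex  "dog"
[3,4] (NP/N)\(NP\PP)  lex  "which"
[2,4] NP/N  <  k=3
[4,5] N  lex  "this"
[2,5] NP  >  k=4
[0,5] S  >  k=2

[0,5] S   >
  [0,2] S/NP   <
    [0,1] "song" : S
    [1,2] "built" : (S/NP)\S
  [2,5] NP   >
    [2,4] NP/N   <
      [2,3] "dog" : NP\PP
      [3,4] "which" : (NP/N)\(NP\PP)
    [4,5] "this" : N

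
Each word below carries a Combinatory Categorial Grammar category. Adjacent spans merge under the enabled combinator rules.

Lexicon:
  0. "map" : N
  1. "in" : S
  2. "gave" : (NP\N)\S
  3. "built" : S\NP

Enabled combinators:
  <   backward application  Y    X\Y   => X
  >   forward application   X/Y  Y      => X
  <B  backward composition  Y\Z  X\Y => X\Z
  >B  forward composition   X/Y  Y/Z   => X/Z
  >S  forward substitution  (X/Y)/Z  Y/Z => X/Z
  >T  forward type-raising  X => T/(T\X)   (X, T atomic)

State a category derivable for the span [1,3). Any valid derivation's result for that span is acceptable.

NP\N

[0,4] S   <
  [0,3] NP   <
    [0,1] "map" : N
    [1,3] NP\N   <
      [1,2] "in" : S
      [2,3] "gave" : (NP\N)\S
  [3,4] "built" : S\NP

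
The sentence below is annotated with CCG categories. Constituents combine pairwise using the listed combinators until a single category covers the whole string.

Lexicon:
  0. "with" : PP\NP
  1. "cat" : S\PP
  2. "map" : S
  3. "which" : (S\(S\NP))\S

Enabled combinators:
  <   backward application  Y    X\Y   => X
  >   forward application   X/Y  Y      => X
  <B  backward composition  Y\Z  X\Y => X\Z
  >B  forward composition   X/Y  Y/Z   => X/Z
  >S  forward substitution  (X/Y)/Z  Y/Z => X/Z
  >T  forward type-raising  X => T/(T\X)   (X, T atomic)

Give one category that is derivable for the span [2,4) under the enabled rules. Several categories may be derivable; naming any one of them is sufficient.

S\(S\NP)

[0,4] S   <
  [0,2] S\NP   <B
    [0,1] "with" : PP\NP
    [1,2] "cat" : S\PP
  [2,4] S\(S\NP)   <
    [2,3] "map" : S
    [3,4] "which" : (S\(S\NP))\S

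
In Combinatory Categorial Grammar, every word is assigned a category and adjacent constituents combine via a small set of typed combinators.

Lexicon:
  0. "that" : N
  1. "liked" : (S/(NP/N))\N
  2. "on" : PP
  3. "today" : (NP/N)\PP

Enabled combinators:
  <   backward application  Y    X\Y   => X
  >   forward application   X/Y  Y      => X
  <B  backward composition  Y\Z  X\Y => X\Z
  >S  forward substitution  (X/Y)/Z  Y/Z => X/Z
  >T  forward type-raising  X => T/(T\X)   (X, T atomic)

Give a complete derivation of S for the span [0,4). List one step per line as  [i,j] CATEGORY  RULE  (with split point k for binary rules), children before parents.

[0,4] S   >
  [0,2] S/(NP/N)   <
    [0,1] "that" : N
    [1,2] "liked" : (S/(NP/N))\N
  [2,4] NP/N   <
    [2,3] "on" : PP
    [3,4] "today" : (NP/N)\PP

[0,1] N  lex  "that"
[1,2] (S/(NP/N))\N  lex  "liked"
[0,2] S/(NP/N)  <  k=1
[2,3] PP  lex  "on"
[3,4] (NP/N)\PP  lex  "today"
[2,4] NP/N  <  k=3
[0,4] S  >  k=2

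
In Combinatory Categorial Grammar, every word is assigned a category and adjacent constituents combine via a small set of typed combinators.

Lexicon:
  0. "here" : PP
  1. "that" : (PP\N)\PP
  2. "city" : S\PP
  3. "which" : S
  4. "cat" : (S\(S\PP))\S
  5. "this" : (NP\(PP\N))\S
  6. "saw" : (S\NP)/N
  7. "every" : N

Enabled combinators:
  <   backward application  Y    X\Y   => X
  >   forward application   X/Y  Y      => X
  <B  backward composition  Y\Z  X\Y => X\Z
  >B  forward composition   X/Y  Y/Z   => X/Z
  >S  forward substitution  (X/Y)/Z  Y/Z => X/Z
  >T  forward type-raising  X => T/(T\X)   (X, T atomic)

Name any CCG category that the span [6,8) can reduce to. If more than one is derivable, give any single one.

[0,8] S   <
  [0,1] "here" : PP
  [1,8] S\PP   <B
    [1,6] NP\PP   <B
      [1,2] "that" : (PP\N)\PP
      [2,6] NP\(PP\N)   <
        [2,5] S   <
          [2,3] "city" : S\PP
          [3,5] S\(S\PP)   <
            [3,4] "which" : S
            [4,5] "cat" : (S\(S\PP))\S
        [5,6] "this" : (NP\(PP\N))\S
    [6,8] S\NP   >
      [6,7] "saw" : (S\NP)/N
      [7,8] "every" : N

S\NP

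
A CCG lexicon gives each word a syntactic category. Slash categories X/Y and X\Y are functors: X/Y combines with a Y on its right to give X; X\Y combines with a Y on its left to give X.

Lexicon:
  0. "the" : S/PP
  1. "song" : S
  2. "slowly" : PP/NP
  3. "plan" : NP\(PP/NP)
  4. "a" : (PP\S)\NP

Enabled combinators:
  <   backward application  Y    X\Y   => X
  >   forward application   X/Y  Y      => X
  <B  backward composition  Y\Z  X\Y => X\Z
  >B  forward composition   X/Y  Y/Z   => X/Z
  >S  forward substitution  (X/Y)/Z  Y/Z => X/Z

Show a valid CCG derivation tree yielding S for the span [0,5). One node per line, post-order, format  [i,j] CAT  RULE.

[0,1] S/PP  lex  "the"
[1,2] S  lex  "song"
[2,3] PP/NP  lex  "slowly"
[3,4] NP\(PP/NP)  lex  "plan"
[2,4] NP  <  k=3
[4,5] (PP\S)\NP  lex  "a"
[2,5] PP\S  <  k=4
[1,5] PP  <  k=2
[0,5] S  >  k=1

[0,5] S   >
  [0,1] "the" : S/PP
  [1,5] PP   <
    [1,2] "song" : S
    [2,5] PP\S   <
      [2,4] NP   <
        [2,3] "slowly" : PP/NP
        [3,4] "plan" : NP\(PP/NP)
      [4,5] "a" : (PP\S)\NP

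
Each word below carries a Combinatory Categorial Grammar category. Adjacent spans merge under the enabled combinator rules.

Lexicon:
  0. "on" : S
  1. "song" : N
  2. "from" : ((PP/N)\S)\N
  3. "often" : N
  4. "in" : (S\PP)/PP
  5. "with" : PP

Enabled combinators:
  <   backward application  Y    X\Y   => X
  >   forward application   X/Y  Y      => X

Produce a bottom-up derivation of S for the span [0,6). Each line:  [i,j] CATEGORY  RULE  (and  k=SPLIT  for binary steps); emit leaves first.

[0,1] S  lex  "on"
[1,2] N  lex  "song"
[2,3] ((PP/N)\S)\N  lex  "from"
[1,3] (PP/N)\S  <  k=2
[0,3] PP/N  <  k=1
[3,4] N  lex  "often"
[0,4] PP  >  k=3
[4,5] (S\PP)/PP  lex  "in"
[5,6] PP  lex  "with"
[4,6] S\PP  >  k=5
[0,6] S  <  k=4

[0,6] S   <
  [0,4] PP   >
    [0,3] PP/N   <
      [0,1] "on" : S
      [1,3] (PP/N)\S   <
        [1,2] "song" : N
        [2,3] "from" : ((PP/N)\S)\N
    [3,4] "often" : N
  [4,6] S\PP   >
    [4,5] "in" : (S\PP)/PP
    [5,6] "with" : PP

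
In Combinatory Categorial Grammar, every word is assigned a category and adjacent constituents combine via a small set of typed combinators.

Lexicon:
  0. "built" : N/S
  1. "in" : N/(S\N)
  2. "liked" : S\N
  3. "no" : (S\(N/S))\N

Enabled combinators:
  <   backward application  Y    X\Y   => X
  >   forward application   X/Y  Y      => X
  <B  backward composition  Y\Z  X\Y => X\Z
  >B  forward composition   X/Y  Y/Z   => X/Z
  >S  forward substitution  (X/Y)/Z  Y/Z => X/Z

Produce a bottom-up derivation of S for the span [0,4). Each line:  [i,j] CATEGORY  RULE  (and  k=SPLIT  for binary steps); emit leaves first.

[0,4] S   <
  [0,1] "built" : N/S
  [1,4] S\(N/S)   <
    [1,3] N   >
      [1,2] "in" : N/(S\N)
      [2,3] "liked" : S\N
    [3,4] "no" : (S\(N/S))\N

[0,1] N/S  lex  "built"
[1,2] N/(S\N)  lex  "in"
[2,3] S\N  lex  "liked"
[1,3] N  >  k=2
[3,4] (S\(N/S))\N  lex  "no"
[1,4] S\(N/S)  <  k=3
[0,4] S  <  k=1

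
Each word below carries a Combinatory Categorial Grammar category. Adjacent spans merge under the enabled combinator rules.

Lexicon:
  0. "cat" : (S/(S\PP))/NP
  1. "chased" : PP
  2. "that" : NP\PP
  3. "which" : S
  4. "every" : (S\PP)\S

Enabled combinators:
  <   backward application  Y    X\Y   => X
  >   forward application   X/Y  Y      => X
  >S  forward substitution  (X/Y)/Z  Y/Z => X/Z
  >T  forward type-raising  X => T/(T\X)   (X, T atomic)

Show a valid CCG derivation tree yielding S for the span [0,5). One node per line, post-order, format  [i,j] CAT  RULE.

[0,1] (S/(S\PP))/NP  lex  "cat"
[1,2] PP  lex  "chased"
[1,2] NP/(NP\PP)  >T
[2,3] NP\PP  lex  "that"
[1,3] NP  >  k=2
[0,3] S/(S\PP)  >  k=1
[3,4] S  lex  "which"
[4,5] (S\PP)\S  lex  "every"
[3,5] S\PP  <  k=4
[0,5] S  >  k=3

[0,5] S   >
  [0,3] S/(S\PP)   >
    [0,1] "cat" : (S/(S\PP))/NP
    [1,3] NP   >
      [1,2] NP/(NP\PP)   >T
        [1,2] "chased" : PP
      [2,3] "that" : NP\PP
  [3,5] S\PP   <
    [3,4] "which" : S
    [4,5] "every" : (S\PP)\S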